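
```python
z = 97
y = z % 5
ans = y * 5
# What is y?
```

Trace (tracking y):
z = 97  # -> z = 97
y = z % 5  # -> y = 2
ans = y * 5  # -> ans = 10

Answer: 2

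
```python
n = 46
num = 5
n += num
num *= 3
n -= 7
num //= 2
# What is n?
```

Answer: 44

Derivation:
Trace (tracking n):
n = 46  # -> n = 46
num = 5  # -> num = 5
n += num  # -> n = 51
num *= 3  # -> num = 15
n -= 7  # -> n = 44
num //= 2  # -> num = 7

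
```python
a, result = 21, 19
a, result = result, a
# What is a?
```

Answer: 19

Derivation:
Trace (tracking a):
a, result = (21, 19)  # -> a = 21, result = 19
a, result = (result, a)  # -> a = 19, result = 21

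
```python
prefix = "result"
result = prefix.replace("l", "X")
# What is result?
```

Answer: 'resuXt'

Derivation:
Trace (tracking result):
prefix = 'result'  # -> prefix = 'result'
result = prefix.replace('l', 'X')  # -> result = 'resuXt'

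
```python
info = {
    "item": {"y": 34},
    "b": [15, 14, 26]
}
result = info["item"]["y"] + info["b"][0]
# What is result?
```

Answer: 49

Derivation:
Trace (tracking result):
info = {'item': {'y': 34}, 'b': [15, 14, 26]}  # -> info = {'item': {'y': 34}, 'b': [15, 14, 26]}
result = info['item']['y'] + info['b'][0]  # -> result = 49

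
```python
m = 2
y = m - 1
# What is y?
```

Trace (tracking y):
m = 2  # -> m = 2
y = m - 1  # -> y = 1

Answer: 1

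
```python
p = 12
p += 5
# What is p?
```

Trace (tracking p):
p = 12  # -> p = 12
p += 5  # -> p = 17

Answer: 17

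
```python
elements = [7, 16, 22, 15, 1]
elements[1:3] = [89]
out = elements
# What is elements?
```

Trace (tracking elements):
elements = [7, 16, 22, 15, 1]  # -> elements = [7, 16, 22, 15, 1]
elements[1:3] = [89]  # -> elements = [7, 89, 15, 1]
out = elements  # -> out = [7, 89, 15, 1]

Answer: [7, 89, 15, 1]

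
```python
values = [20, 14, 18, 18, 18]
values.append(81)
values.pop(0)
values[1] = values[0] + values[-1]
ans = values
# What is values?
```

Trace (tracking values):
values = [20, 14, 18, 18, 18]  # -> values = [20, 14, 18, 18, 18]
values.append(81)  # -> values = [20, 14, 18, 18, 18, 81]
values.pop(0)  # -> values = [14, 18, 18, 18, 81]
values[1] = values[0] + values[-1]  # -> values = [14, 95, 18, 18, 81]
ans = values  # -> ans = [14, 95, 18, 18, 81]

Answer: [14, 95, 18, 18, 81]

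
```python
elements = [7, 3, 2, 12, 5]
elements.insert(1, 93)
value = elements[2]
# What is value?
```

Answer: 3

Derivation:
Trace (tracking value):
elements = [7, 3, 2, 12, 5]  # -> elements = [7, 3, 2, 12, 5]
elements.insert(1, 93)  # -> elements = [7, 93, 3, 2, 12, 5]
value = elements[2]  # -> value = 3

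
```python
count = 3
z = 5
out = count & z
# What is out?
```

Answer: 1

Derivation:
Trace (tracking out):
count = 3  # -> count = 3
z = 5  # -> z = 5
out = count & z  # -> out = 1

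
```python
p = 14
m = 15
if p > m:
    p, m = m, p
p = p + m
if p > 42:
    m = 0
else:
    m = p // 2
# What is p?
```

Trace (tracking p):
p = 14  # -> p = 14
m = 15  # -> m = 15
if p > m:  # condition is False
p = p + m  # -> p = 29
if p > 42:  # condition is False
else:
    m = p // 2  # -> m = 14

Answer: 29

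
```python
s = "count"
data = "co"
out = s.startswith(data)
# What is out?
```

Answer: True

Derivation:
Trace (tracking out):
s = 'count'  # -> s = 'count'
data = 'co'  # -> data = 'co'
out = s.startswith(data)  # -> out = True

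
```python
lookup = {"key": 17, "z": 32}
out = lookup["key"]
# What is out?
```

Trace (tracking out):
lookup = {'key': 17, 'z': 32}  # -> lookup = {'key': 17, 'z': 32}
out = lookup['key']  # -> out = 17

Answer: 17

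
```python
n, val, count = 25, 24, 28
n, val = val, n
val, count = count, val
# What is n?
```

Trace (tracking n):
n, val, count = (25, 24, 28)  # -> n = 25, val = 24, count = 28
n, val = (val, n)  # -> n = 24, val = 25
val, count = (count, val)  # -> val = 28, count = 25

Answer: 24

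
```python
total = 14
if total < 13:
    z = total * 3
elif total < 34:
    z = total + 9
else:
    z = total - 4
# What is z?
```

Trace (tracking z):
total = 14  # -> total = 14
if total < 13:  # condition is False
elif total < 34:  # condition is True
    z = total + 9  # -> z = 23

Answer: 23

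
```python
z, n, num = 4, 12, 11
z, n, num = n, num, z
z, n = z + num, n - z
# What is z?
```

Trace (tracking z):
z, n, num = (4, 12, 11)  # -> z = 4, n = 12, num = 11
z, n, num = (n, num, z)  # -> z = 12, n = 11, num = 4
z, n = (z + num, n - z)  # -> z = 16, n = -1

Answer: 16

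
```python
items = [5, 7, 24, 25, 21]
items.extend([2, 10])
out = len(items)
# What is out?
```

Answer: 7

Derivation:
Trace (tracking out):
items = [5, 7, 24, 25, 21]  # -> items = [5, 7, 24, 25, 21]
items.extend([2, 10])  # -> items = [5, 7, 24, 25, 21, 2, 10]
out = len(items)  # -> out = 7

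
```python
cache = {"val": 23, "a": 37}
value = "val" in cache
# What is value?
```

Answer: True

Derivation:
Trace (tracking value):
cache = {'val': 23, 'a': 37}  # -> cache = {'val': 23, 'a': 37}
value = 'val' in cache  # -> value = True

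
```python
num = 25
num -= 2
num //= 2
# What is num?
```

Answer: 11

Derivation:
Trace (tracking num):
num = 25  # -> num = 25
num -= 2  # -> num = 23
num //= 2  # -> num = 11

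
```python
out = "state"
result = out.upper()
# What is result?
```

Answer: 'STATE'

Derivation:
Trace (tracking result):
out = 'state'  # -> out = 'state'
result = out.upper()  # -> result = 'STATE'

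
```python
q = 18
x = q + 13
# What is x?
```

Answer: 31

Derivation:
Trace (tracking x):
q = 18  # -> q = 18
x = q + 13  # -> x = 31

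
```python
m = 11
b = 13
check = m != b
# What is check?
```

Trace (tracking check):
m = 11  # -> m = 11
b = 13  # -> b = 13
check = m != b  # -> check = True

Answer: True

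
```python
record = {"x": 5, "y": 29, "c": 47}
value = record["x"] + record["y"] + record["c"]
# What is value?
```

Trace (tracking value):
record = {'x': 5, 'y': 29, 'c': 47}  # -> record = {'x': 5, 'y': 29, 'c': 47}
value = record['x'] + record['y'] + record['c']  # -> value = 81

Answer: 81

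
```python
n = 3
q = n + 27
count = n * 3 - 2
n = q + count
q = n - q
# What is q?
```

Answer: 7

Derivation:
Trace (tracking q):
n = 3  # -> n = 3
q = n + 27  # -> q = 30
count = n * 3 - 2  # -> count = 7
n = q + count  # -> n = 37
q = n - q  # -> q = 7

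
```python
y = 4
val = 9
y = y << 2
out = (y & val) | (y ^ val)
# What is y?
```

Trace (tracking y):
y = 4  # -> y = 4
val = 9  # -> val = 9
y = y << 2  # -> y = 16
out = y & val | y ^ val  # -> out = 25

Answer: 16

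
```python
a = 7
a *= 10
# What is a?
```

Answer: 70

Derivation:
Trace (tracking a):
a = 7  # -> a = 7
a *= 10  # -> a = 70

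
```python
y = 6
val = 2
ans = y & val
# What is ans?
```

Answer: 2

Derivation:
Trace (tracking ans):
y = 6  # -> y = 6
val = 2  # -> val = 2
ans = y & val  # -> ans = 2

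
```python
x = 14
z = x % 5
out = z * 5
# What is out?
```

Answer: 20

Derivation:
Trace (tracking out):
x = 14  # -> x = 14
z = x % 5  # -> z = 4
out = z * 5  # -> out = 20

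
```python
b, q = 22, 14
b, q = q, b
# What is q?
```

Trace (tracking q):
b, q = (22, 14)  # -> b = 22, q = 14
b, q = (q, b)  # -> b = 14, q = 22

Answer: 22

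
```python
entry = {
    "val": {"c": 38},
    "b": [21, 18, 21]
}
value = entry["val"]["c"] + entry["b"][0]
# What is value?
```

Answer: 59

Derivation:
Trace (tracking value):
entry = {'val': {'c': 38}, 'b': [21, 18, 21]}  # -> entry = {'val': {'c': 38}, 'b': [21, 18, 21]}
value = entry['val']['c'] + entry['b'][0]  # -> value = 59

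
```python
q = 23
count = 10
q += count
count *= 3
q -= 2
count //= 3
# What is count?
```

Answer: 10

Derivation:
Trace (tracking count):
q = 23  # -> q = 23
count = 10  # -> count = 10
q += count  # -> q = 33
count *= 3  # -> count = 30
q -= 2  # -> q = 31
count //= 3  # -> count = 10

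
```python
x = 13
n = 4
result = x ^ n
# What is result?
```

Answer: 9

Derivation:
Trace (tracking result):
x = 13  # -> x = 13
n = 4  # -> n = 4
result = x ^ n  # -> result = 9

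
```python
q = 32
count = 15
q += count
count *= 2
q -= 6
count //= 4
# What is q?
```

Answer: 41

Derivation:
Trace (tracking q):
q = 32  # -> q = 32
count = 15  # -> count = 15
q += count  # -> q = 47
count *= 2  # -> count = 30
q -= 6  # -> q = 41
count //= 4  # -> count = 7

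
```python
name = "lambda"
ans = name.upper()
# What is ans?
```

Answer: 'LAMBDA'

Derivation:
Trace (tracking ans):
name = 'lambda'  # -> name = 'lambda'
ans = name.upper()  # -> ans = 'LAMBDA'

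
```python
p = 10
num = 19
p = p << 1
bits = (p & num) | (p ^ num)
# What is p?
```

Answer: 20

Derivation:
Trace (tracking p):
p = 10  # -> p = 10
num = 19  # -> num = 19
p = p << 1  # -> p = 20
bits = p & num | p ^ num  # -> bits = 23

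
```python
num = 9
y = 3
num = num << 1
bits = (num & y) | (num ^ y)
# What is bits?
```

Trace (tracking bits):
num = 9  # -> num = 9
y = 3  # -> y = 3
num = num << 1  # -> num = 18
bits = num & y | num ^ y  # -> bits = 19

Answer: 19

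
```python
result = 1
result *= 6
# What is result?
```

Answer: 6

Derivation:
Trace (tracking result):
result = 1  # -> result = 1
result *= 6  # -> result = 6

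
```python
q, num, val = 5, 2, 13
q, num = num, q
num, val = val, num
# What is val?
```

Answer: 5

Derivation:
Trace (tracking val):
q, num, val = (5, 2, 13)  # -> q = 5, num = 2, val = 13
q, num = (num, q)  # -> q = 2, num = 5
num, val = (val, num)  # -> num = 13, val = 5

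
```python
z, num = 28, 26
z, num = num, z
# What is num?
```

Answer: 28

Derivation:
Trace (tracking num):
z, num = (28, 26)  # -> z = 28, num = 26
z, num = (num, z)  # -> z = 26, num = 28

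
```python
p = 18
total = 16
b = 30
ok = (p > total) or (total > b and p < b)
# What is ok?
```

Trace (tracking ok):
p = 18  # -> p = 18
total = 16  # -> total = 16
b = 30  # -> b = 30
ok = p > total or (total > b and p < b)  # -> ok = True

Answer: True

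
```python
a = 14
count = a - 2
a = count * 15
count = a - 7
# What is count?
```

Answer: 173

Derivation:
Trace (tracking count):
a = 14  # -> a = 14
count = a - 2  # -> count = 12
a = count * 15  # -> a = 180
count = a - 7  # -> count = 173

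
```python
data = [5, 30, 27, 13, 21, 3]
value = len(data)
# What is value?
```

Trace (tracking value):
data = [5, 30, 27, 13, 21, 3]  # -> data = [5, 30, 27, 13, 21, 3]
value = len(data)  # -> value = 6

Answer: 6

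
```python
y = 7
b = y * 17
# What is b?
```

Trace (tracking b):
y = 7  # -> y = 7
b = y * 17  # -> b = 119

Answer: 119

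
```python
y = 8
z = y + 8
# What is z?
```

Trace (tracking z):
y = 8  # -> y = 8
z = y + 8  # -> z = 16

Answer: 16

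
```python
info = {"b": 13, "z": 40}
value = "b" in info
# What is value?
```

Trace (tracking value):
info = {'b': 13, 'z': 40}  # -> info = {'b': 13, 'z': 40}
value = 'b' in info  # -> value = True

Answer: True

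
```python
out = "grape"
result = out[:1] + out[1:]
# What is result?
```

Answer: 'grape'

Derivation:
Trace (tracking result):
out = 'grape'  # -> out = 'grape'
result = out[:1] + out[1:]  # -> result = 'grape'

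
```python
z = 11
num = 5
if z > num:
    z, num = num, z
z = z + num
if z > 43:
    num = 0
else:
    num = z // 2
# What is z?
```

Trace (tracking z):
z = 11  # -> z = 11
num = 5  # -> num = 5
if z > num:  # condition is True
    z, num = (num, z)  # -> z = 5, num = 11
z = z + num  # -> z = 16
if z > 43:  # condition is False
else:
    num = z // 2  # -> num = 8

Answer: 16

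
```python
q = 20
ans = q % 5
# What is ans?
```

Trace (tracking ans):
q = 20  # -> q = 20
ans = q % 5  # -> ans = 0

Answer: 0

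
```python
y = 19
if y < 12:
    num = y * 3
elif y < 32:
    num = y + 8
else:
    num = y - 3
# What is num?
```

Trace (tracking num):
y = 19  # -> y = 19
if y < 12:  # condition is False
elif y < 32:  # condition is True
    num = y + 8  # -> num = 27

Answer: 27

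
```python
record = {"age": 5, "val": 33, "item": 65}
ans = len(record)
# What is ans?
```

Answer: 3

Derivation:
Trace (tracking ans):
record = {'age': 5, 'val': 33, 'item': 65}  # -> record = {'age': 5, 'val': 33, 'item': 65}
ans = len(record)  # -> ans = 3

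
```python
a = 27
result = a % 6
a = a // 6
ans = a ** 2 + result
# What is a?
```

Trace (tracking a):
a = 27  # -> a = 27
result = a % 6  # -> result = 3
a = a // 6  # -> a = 4
ans = a ** 2 + result  # -> ans = 19

Answer: 4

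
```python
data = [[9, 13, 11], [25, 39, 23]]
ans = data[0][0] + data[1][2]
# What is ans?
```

Answer: 32

Derivation:
Trace (tracking ans):
data = [[9, 13, 11], [25, 39, 23]]  # -> data = [[9, 13, 11], [25, 39, 23]]
ans = data[0][0] + data[1][2]  # -> ans = 32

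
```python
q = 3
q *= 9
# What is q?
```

Answer: 27

Derivation:
Trace (tracking q):
q = 3  # -> q = 3
q *= 9  # -> q = 27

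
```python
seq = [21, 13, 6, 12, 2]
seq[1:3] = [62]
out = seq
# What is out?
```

Answer: [21, 62, 12, 2]

Derivation:
Trace (tracking out):
seq = [21, 13, 6, 12, 2]  # -> seq = [21, 13, 6, 12, 2]
seq[1:3] = [62]  # -> seq = [21, 62, 12, 2]
out = seq  # -> out = [21, 62, 12, 2]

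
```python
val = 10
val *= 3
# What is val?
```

Trace (tracking val):
val = 10  # -> val = 10
val *= 3  # -> val = 30

Answer: 30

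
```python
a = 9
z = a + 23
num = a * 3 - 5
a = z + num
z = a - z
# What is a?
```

Trace (tracking a):
a = 9  # -> a = 9
z = a + 23  # -> z = 32
num = a * 3 - 5  # -> num = 22
a = z + num  # -> a = 54
z = a - z  # -> z = 22

Answer: 54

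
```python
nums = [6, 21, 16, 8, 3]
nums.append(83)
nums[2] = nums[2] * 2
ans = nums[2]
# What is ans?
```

Answer: 32

Derivation:
Trace (tracking ans):
nums = [6, 21, 16, 8, 3]  # -> nums = [6, 21, 16, 8, 3]
nums.append(83)  # -> nums = [6, 21, 16, 8, 3, 83]
nums[2] = nums[2] * 2  # -> nums = [6, 21, 32, 8, 3, 83]
ans = nums[2]  # -> ans = 32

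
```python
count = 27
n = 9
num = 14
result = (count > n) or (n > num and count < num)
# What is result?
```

Trace (tracking result):
count = 27  # -> count = 27
n = 9  # -> n = 9
num = 14  # -> num = 14
result = count > n or (n > num and count < num)  # -> result = True

Answer: True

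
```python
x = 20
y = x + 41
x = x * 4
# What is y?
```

Trace (tracking y):
x = 20  # -> x = 20
y = x + 41  # -> y = 61
x = x * 4  # -> x = 80

Answer: 61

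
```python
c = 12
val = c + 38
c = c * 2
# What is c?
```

Answer: 24

Derivation:
Trace (tracking c):
c = 12  # -> c = 12
val = c + 38  # -> val = 50
c = c * 2  # -> c = 24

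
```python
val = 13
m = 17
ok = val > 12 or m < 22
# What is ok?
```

Answer: True

Derivation:
Trace (tracking ok):
val = 13  # -> val = 13
m = 17  # -> m = 17
ok = val > 12 or m < 22  # -> ok = True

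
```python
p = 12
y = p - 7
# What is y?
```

Trace (tracking y):
p = 12  # -> p = 12
y = p - 7  # -> y = 5

Answer: 5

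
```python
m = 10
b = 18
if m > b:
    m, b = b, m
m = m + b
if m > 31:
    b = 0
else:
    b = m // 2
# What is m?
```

Trace (tracking m):
m = 10  # -> m = 10
b = 18  # -> b = 18
if m > b:  # condition is False
m = m + b  # -> m = 28
if m > 31:  # condition is False
else:
    b = m // 2  # -> b = 14

Answer: 28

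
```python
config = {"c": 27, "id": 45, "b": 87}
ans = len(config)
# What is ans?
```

Answer: 3

Derivation:
Trace (tracking ans):
config = {'c': 27, 'id': 45, 'b': 87}  # -> config = {'c': 27, 'id': 45, 'b': 87}
ans = len(config)  # -> ans = 3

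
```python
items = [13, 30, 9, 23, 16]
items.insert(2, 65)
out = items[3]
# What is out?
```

Answer: 9

Derivation:
Trace (tracking out):
items = [13, 30, 9, 23, 16]  # -> items = [13, 30, 9, 23, 16]
items.insert(2, 65)  # -> items = [13, 30, 65, 9, 23, 16]
out = items[3]  # -> out = 9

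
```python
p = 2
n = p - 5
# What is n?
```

Trace (tracking n):
p = 2  # -> p = 2
n = p - 5  # -> n = -3

Answer: -3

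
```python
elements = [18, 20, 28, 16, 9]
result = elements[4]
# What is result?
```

Trace (tracking result):
elements = [18, 20, 28, 16, 9]  # -> elements = [18, 20, 28, 16, 9]
result = elements[4]  # -> result = 9

Answer: 9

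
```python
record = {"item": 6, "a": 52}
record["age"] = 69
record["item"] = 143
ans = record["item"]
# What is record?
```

Answer: {'item': 143, 'a': 52, 'age': 69}

Derivation:
Trace (tracking record):
record = {'item': 6, 'a': 52}  # -> record = {'item': 6, 'a': 52}
record['age'] = 69  # -> record = {'item': 6, 'a': 52, 'age': 69}
record['item'] = 143  # -> record = {'item': 143, 'a': 52, 'age': 69}
ans = record['item']  # -> ans = 143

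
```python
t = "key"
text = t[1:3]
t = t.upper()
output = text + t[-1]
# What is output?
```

Answer: 'eyY'

Derivation:
Trace (tracking output):
t = 'key'  # -> t = 'key'
text = t[1:3]  # -> text = 'ey'
t = t.upper()  # -> t = 'KEY'
output = text + t[-1]  # -> output = 'eyY'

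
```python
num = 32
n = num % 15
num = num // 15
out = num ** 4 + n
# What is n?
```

Answer: 2

Derivation:
Trace (tracking n):
num = 32  # -> num = 32
n = num % 15  # -> n = 2
num = num // 15  # -> num = 2
out = num ** 4 + n  # -> out = 18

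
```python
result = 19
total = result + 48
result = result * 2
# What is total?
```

Answer: 67

Derivation:
Trace (tracking total):
result = 19  # -> result = 19
total = result + 48  # -> total = 67
result = result * 2  # -> result = 38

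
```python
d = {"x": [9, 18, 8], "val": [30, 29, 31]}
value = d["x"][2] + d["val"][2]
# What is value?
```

Trace (tracking value):
d = {'x': [9, 18, 8], 'val': [30, 29, 31]}  # -> d = {'x': [9, 18, 8], 'val': [30, 29, 31]}
value = d['x'][2] + d['val'][2]  # -> value = 39

Answer: 39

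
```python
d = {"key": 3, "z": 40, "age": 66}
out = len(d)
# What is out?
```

Trace (tracking out):
d = {'key': 3, 'z': 40, 'age': 66}  # -> d = {'key': 3, 'z': 40, 'age': 66}
out = len(d)  # -> out = 3

Answer: 3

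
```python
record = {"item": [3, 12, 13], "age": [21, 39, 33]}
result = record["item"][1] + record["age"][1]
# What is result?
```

Trace (tracking result):
record = {'item': [3, 12, 13], 'age': [21, 39, 33]}  # -> record = {'item': [3, 12, 13], 'age': [21, 39, 33]}
result = record['item'][1] + record['age'][1]  # -> result = 51

Answer: 51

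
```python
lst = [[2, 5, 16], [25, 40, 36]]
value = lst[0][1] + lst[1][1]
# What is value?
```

Trace (tracking value):
lst = [[2, 5, 16], [25, 40, 36]]  # -> lst = [[2, 5, 16], [25, 40, 36]]
value = lst[0][1] + lst[1][1]  # -> value = 45

Answer: 45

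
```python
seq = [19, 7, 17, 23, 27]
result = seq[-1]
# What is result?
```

Trace (tracking result):
seq = [19, 7, 17, 23, 27]  # -> seq = [19, 7, 17, 23, 27]
result = seq[-1]  # -> result = 27

Answer: 27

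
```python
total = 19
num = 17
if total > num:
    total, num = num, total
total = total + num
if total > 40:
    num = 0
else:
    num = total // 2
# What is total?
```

Answer: 36

Derivation:
Trace (tracking total):
total = 19  # -> total = 19
num = 17  # -> num = 17
if total > num:  # condition is True
    total, num = (num, total)  # -> total = 17, num = 19
total = total + num  # -> total = 36
if total > 40:  # condition is False
else:
    num = total // 2  # -> num = 18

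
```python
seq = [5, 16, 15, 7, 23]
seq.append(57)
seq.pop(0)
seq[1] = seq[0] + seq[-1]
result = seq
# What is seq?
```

Trace (tracking seq):
seq = [5, 16, 15, 7, 23]  # -> seq = [5, 16, 15, 7, 23]
seq.append(57)  # -> seq = [5, 16, 15, 7, 23, 57]
seq.pop(0)  # -> seq = [16, 15, 7, 23, 57]
seq[1] = seq[0] + seq[-1]  # -> seq = [16, 73, 7, 23, 57]
result = seq  # -> result = [16, 73, 7, 23, 57]

Answer: [16, 73, 7, 23, 57]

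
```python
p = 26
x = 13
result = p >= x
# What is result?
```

Answer: True

Derivation:
Trace (tracking result):
p = 26  # -> p = 26
x = 13  # -> x = 13
result = p >= x  # -> result = True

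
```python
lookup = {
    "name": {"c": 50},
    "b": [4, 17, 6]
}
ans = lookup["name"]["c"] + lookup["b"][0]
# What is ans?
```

Trace (tracking ans):
lookup = {'name': {'c': 50}, 'b': [4, 17, 6]}  # -> lookup = {'name': {'c': 50}, 'b': [4, 17, 6]}
ans = lookup['name']['c'] + lookup['b'][0]  # -> ans = 54

Answer: 54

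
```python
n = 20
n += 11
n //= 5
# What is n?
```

Trace (tracking n):
n = 20  # -> n = 20
n += 11  # -> n = 31
n //= 5  # -> n = 6

Answer: 6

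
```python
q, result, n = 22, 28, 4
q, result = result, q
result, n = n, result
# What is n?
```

Answer: 22

Derivation:
Trace (tracking n):
q, result, n = (22, 28, 4)  # -> q = 22, result = 28, n = 4
q, result = (result, q)  # -> q = 28, result = 22
result, n = (n, result)  # -> result = 4, n = 22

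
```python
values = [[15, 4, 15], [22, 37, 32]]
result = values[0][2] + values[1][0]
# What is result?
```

Trace (tracking result):
values = [[15, 4, 15], [22, 37, 32]]  # -> values = [[15, 4, 15], [22, 37, 32]]
result = values[0][2] + values[1][0]  # -> result = 37

Answer: 37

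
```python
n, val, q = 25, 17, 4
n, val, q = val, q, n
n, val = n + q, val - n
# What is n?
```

Trace (tracking n):
n, val, q = (25, 17, 4)  # -> n = 25, val = 17, q = 4
n, val, q = (val, q, n)  # -> n = 17, val = 4, q = 25
n, val = (n + q, val - n)  # -> n = 42, val = -13

Answer: 42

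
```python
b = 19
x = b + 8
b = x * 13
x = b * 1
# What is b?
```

Trace (tracking b):
b = 19  # -> b = 19
x = b + 8  # -> x = 27
b = x * 13  # -> b = 351
x = b * 1  # -> x = 351

Answer: 351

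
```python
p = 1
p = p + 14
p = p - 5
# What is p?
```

Answer: 10

Derivation:
Trace (tracking p):
p = 1  # -> p = 1
p = p + 14  # -> p = 15
p = p - 5  # -> p = 10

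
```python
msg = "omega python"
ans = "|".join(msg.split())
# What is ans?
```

Answer: 'omega|python'

Derivation:
Trace (tracking ans):
msg = 'omega python'  # -> msg = 'omega python'
ans = '|'.join(msg.split())  # -> ans = 'omega|python'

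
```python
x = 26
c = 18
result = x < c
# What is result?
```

Answer: False

Derivation:
Trace (tracking result):
x = 26  # -> x = 26
c = 18  # -> c = 18
result = x < c  # -> result = False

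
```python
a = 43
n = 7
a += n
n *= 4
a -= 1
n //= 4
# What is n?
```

Answer: 7

Derivation:
Trace (tracking n):
a = 43  # -> a = 43
n = 7  # -> n = 7
a += n  # -> a = 50
n *= 4  # -> n = 28
a -= 1  # -> a = 49
n //= 4  # -> n = 7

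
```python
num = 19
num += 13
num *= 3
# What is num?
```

Trace (tracking num):
num = 19  # -> num = 19
num += 13  # -> num = 32
num *= 3  # -> num = 96

Answer: 96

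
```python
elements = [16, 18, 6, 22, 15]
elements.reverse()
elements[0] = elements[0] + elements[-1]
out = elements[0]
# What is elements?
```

Answer: [31, 22, 6, 18, 16]

Derivation:
Trace (tracking elements):
elements = [16, 18, 6, 22, 15]  # -> elements = [16, 18, 6, 22, 15]
elements.reverse()  # -> elements = [15, 22, 6, 18, 16]
elements[0] = elements[0] + elements[-1]  # -> elements = [31, 22, 6, 18, 16]
out = elements[0]  # -> out = 31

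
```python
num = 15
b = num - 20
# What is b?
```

Trace (tracking b):
num = 15  # -> num = 15
b = num - 20  # -> b = -5

Answer: -5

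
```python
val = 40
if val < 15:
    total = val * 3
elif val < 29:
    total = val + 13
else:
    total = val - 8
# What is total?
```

Answer: 32

Derivation:
Trace (tracking total):
val = 40  # -> val = 40
if val < 15:  # condition is False
elif val < 29:  # condition is False
else:
    total = val - 8  # -> total = 32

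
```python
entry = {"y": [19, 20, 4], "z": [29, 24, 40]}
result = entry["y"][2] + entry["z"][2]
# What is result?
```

Trace (tracking result):
entry = {'y': [19, 20, 4], 'z': [29, 24, 40]}  # -> entry = {'y': [19, 20, 4], 'z': [29, 24, 40]}
result = entry['y'][2] + entry['z'][2]  # -> result = 44

Answer: 44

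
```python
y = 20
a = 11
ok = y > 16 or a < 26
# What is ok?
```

Trace (tracking ok):
y = 20  # -> y = 20
a = 11  # -> a = 11
ok = y > 16 or a < 26  # -> ok = True

Answer: True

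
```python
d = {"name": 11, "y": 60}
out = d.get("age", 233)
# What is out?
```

Trace (tracking out):
d = {'name': 11, 'y': 60}  # -> d = {'name': 11, 'y': 60}
out = d.get('age', 233)  # -> out = 233

Answer: 233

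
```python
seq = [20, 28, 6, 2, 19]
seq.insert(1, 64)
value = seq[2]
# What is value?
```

Trace (tracking value):
seq = [20, 28, 6, 2, 19]  # -> seq = [20, 28, 6, 2, 19]
seq.insert(1, 64)  # -> seq = [20, 64, 28, 6, 2, 19]
value = seq[2]  # -> value = 28

Answer: 28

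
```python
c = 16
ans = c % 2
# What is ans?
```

Answer: 0

Derivation:
Trace (tracking ans):
c = 16  # -> c = 16
ans = c % 2  # -> ans = 0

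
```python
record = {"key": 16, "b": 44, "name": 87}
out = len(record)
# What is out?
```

Trace (tracking out):
record = {'key': 16, 'b': 44, 'name': 87}  # -> record = {'key': 16, 'b': 44, 'name': 87}
out = len(record)  # -> out = 3

Answer: 3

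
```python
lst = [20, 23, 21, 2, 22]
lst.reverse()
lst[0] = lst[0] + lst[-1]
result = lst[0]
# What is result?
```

Trace (tracking result):
lst = [20, 23, 21, 2, 22]  # -> lst = [20, 23, 21, 2, 22]
lst.reverse()  # -> lst = [22, 2, 21, 23, 20]
lst[0] = lst[0] + lst[-1]  # -> lst = [42, 2, 21, 23, 20]
result = lst[0]  # -> result = 42

Answer: 42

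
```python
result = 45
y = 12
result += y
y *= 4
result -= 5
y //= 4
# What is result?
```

Trace (tracking result):
result = 45  # -> result = 45
y = 12  # -> y = 12
result += y  # -> result = 57
y *= 4  # -> y = 48
result -= 5  # -> result = 52
y //= 4  # -> y = 12

Answer: 52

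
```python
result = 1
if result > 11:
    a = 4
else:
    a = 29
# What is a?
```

Answer: 29

Derivation:
Trace (tracking a):
result = 1  # -> result = 1
if result > 11:  # condition is False
else:
    a = 29  # -> a = 29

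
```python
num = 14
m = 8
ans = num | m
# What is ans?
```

Trace (tracking ans):
num = 14  # -> num = 14
m = 8  # -> m = 8
ans = num | m  # -> ans = 14

Answer: 14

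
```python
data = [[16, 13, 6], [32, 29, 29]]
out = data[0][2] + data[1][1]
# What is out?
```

Answer: 35

Derivation:
Trace (tracking out):
data = [[16, 13, 6], [32, 29, 29]]  # -> data = [[16, 13, 6], [32, 29, 29]]
out = data[0][2] + data[1][1]  # -> out = 35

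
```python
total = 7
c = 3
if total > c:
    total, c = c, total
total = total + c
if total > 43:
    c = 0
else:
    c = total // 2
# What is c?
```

Trace (tracking c):
total = 7  # -> total = 7
c = 3  # -> c = 3
if total > c:  # condition is True
    total, c = (c, total)  # -> total = 3, c = 7
total = total + c  # -> total = 10
if total > 43:  # condition is False
else:
    c = total // 2  # -> c = 5

Answer: 5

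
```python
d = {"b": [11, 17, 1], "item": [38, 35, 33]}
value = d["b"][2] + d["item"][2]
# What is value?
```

Trace (tracking value):
d = {'b': [11, 17, 1], 'item': [38, 35, 33]}  # -> d = {'b': [11, 17, 1], 'item': [38, 35, 33]}
value = d['b'][2] + d['item'][2]  # -> value = 34

Answer: 34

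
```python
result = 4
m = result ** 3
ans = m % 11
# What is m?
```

Answer: 64

Derivation:
Trace (tracking m):
result = 4  # -> result = 4
m = result ** 3  # -> m = 64
ans = m % 11  # -> ans = 9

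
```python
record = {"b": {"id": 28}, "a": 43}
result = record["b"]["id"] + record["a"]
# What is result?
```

Answer: 71

Derivation:
Trace (tracking result):
record = {'b': {'id': 28}, 'a': 43}  # -> record = {'b': {'id': 28}, 'a': 43}
result = record['b']['id'] + record['a']  # -> result = 71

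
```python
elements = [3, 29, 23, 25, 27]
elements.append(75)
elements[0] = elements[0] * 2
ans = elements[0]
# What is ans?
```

Answer: 6

Derivation:
Trace (tracking ans):
elements = [3, 29, 23, 25, 27]  # -> elements = [3, 29, 23, 25, 27]
elements.append(75)  # -> elements = [3, 29, 23, 25, 27, 75]
elements[0] = elements[0] * 2  # -> elements = [6, 29, 23, 25, 27, 75]
ans = elements[0]  # -> ans = 6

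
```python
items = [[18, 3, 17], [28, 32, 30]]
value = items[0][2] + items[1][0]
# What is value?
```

Answer: 45

Derivation:
Trace (tracking value):
items = [[18, 3, 17], [28, 32, 30]]  # -> items = [[18, 3, 17], [28, 32, 30]]
value = items[0][2] + items[1][0]  # -> value = 45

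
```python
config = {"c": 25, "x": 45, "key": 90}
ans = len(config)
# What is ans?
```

Trace (tracking ans):
config = {'c': 25, 'x': 45, 'key': 90}  # -> config = {'c': 25, 'x': 45, 'key': 90}
ans = len(config)  # -> ans = 3

Answer: 3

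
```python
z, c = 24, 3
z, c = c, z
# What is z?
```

Trace (tracking z):
z, c = (24, 3)  # -> z = 24, c = 3
z, c = (c, z)  # -> z = 3, c = 24

Answer: 3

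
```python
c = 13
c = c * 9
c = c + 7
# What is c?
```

Answer: 124

Derivation:
Trace (tracking c):
c = 13  # -> c = 13
c = c * 9  # -> c = 117
c = c + 7  # -> c = 124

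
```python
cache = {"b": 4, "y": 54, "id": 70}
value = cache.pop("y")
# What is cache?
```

Answer: {'b': 4, 'id': 70}

Derivation:
Trace (tracking cache):
cache = {'b': 4, 'y': 54, 'id': 70}  # -> cache = {'b': 4, 'y': 54, 'id': 70}
value = cache.pop('y')  # -> value = 54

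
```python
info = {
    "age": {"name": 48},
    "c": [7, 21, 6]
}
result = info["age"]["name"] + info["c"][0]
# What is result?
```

Answer: 55

Derivation:
Trace (tracking result):
info = {'age': {'name': 48}, 'c': [7, 21, 6]}  # -> info = {'age': {'name': 48}, 'c': [7, 21, 6]}
result = info['age']['name'] + info['c'][0]  # -> result = 55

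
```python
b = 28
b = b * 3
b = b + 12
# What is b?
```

Answer: 96

Derivation:
Trace (tracking b):
b = 28  # -> b = 28
b = b * 3  # -> b = 84
b = b + 12  # -> b = 96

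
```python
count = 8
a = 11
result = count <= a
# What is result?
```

Answer: True

Derivation:
Trace (tracking result):
count = 8  # -> count = 8
a = 11  # -> a = 11
result = count <= a  # -> result = True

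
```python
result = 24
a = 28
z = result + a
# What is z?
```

Answer: 52

Derivation:
Trace (tracking z):
result = 24  # -> result = 24
a = 28  # -> a = 28
z = result + a  # -> z = 52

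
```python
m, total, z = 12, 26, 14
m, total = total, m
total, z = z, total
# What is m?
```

Trace (tracking m):
m, total, z = (12, 26, 14)  # -> m = 12, total = 26, z = 14
m, total = (total, m)  # -> m = 26, total = 12
total, z = (z, total)  # -> total = 14, z = 12

Answer: 26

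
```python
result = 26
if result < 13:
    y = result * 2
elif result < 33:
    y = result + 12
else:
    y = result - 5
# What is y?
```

Trace (tracking y):
result = 26  # -> result = 26
if result < 13:  # condition is False
elif result < 33:  # condition is True
    y = result + 12  # -> y = 38

Answer: 38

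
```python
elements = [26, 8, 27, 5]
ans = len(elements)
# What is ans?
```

Answer: 4

Derivation:
Trace (tracking ans):
elements = [26, 8, 27, 5]  # -> elements = [26, 8, 27, 5]
ans = len(elements)  # -> ans = 4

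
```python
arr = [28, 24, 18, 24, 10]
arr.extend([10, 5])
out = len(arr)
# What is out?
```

Answer: 7

Derivation:
Trace (tracking out):
arr = [28, 24, 18, 24, 10]  # -> arr = [28, 24, 18, 24, 10]
arr.extend([10, 5])  # -> arr = [28, 24, 18, 24, 10, 10, 5]
out = len(arr)  # -> out = 7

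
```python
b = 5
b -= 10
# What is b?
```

Trace (tracking b):
b = 5  # -> b = 5
b -= 10  # -> b = -5

Answer: -5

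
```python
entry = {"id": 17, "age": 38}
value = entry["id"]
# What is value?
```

Trace (tracking value):
entry = {'id': 17, 'age': 38}  # -> entry = {'id': 17, 'age': 38}
value = entry['id']  # -> value = 17

Answer: 17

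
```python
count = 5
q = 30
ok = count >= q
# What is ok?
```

Answer: False

Derivation:
Trace (tracking ok):
count = 5  # -> count = 5
q = 30  # -> q = 30
ok = count >= q  # -> ok = False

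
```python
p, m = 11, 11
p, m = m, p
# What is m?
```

Trace (tracking m):
p, m = (11, 11)  # -> p = 11, m = 11
p, m = (m, p)  # -> p = 11, m = 11

Answer: 11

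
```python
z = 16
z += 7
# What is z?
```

Trace (tracking z):
z = 16  # -> z = 16
z += 7  # -> z = 23

Answer: 23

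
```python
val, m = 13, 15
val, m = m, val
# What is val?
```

Trace (tracking val):
val, m = (13, 15)  # -> val = 13, m = 15
val, m = (m, val)  # -> val = 15, m = 13

Answer: 15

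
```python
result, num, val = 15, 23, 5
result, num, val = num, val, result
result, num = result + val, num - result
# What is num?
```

Answer: -18

Derivation:
Trace (tracking num):
result, num, val = (15, 23, 5)  # -> result = 15, num = 23, val = 5
result, num, val = (num, val, result)  # -> result = 23, num = 5, val = 15
result, num = (result + val, num - result)  # -> result = 38, num = -18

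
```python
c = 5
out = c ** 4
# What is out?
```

Answer: 625

Derivation:
Trace (tracking out):
c = 5  # -> c = 5
out = c ** 4  # -> out = 625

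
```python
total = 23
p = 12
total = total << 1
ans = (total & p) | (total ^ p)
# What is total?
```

Answer: 46

Derivation:
Trace (tracking total):
total = 23  # -> total = 23
p = 12  # -> p = 12
total = total << 1  # -> total = 46
ans = total & p | total ^ p  # -> ans = 46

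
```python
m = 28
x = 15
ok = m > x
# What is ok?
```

Trace (tracking ok):
m = 28  # -> m = 28
x = 15  # -> x = 15
ok = m > x  # -> ok = True

Answer: True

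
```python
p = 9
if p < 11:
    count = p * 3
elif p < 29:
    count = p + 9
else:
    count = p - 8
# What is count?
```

Answer: 27

Derivation:
Trace (tracking count):
p = 9  # -> p = 9
if p < 11:  # condition is True
    count = p * 3  # -> count = 27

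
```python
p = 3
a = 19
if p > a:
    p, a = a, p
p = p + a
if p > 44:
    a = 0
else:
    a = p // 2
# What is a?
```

Answer: 11

Derivation:
Trace (tracking a):
p = 3  # -> p = 3
a = 19  # -> a = 19
if p > a:  # condition is False
p = p + a  # -> p = 22
if p > 44:  # condition is False
else:
    a = p // 2  # -> a = 11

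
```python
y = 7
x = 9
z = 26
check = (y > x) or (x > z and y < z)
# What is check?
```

Trace (tracking check):
y = 7  # -> y = 7
x = 9  # -> x = 9
z = 26  # -> z = 26
check = y > x or (x > z and y < z)  # -> check = False

Answer: False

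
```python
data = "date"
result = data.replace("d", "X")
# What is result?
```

Answer: 'Xate'

Derivation:
Trace (tracking result):
data = 'date'  # -> data = 'date'
result = data.replace('d', 'X')  # -> result = 'Xate'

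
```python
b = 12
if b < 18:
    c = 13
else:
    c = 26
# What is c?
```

Trace (tracking c):
b = 12  # -> b = 12
if b < 18:  # condition is True
    c = 13  # -> c = 13

Answer: 13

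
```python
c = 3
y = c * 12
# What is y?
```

Answer: 36

Derivation:
Trace (tracking y):
c = 3  # -> c = 3
y = c * 12  # -> y = 36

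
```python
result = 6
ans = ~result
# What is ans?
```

Trace (tracking ans):
result = 6  # -> result = 6
ans = ~result  # -> ans = -7

Answer: -7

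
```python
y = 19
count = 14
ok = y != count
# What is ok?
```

Answer: True

Derivation:
Trace (tracking ok):
y = 19  # -> y = 19
count = 14  # -> count = 14
ok = y != count  # -> ok = True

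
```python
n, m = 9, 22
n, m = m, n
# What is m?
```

Answer: 9

Derivation:
Trace (tracking m):
n, m = (9, 22)  # -> n = 9, m = 22
n, m = (m, n)  # -> n = 22, m = 9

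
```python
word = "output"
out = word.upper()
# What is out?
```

Answer: 'OUTPUT'

Derivation:
Trace (tracking out):
word = 'output'  # -> word = 'output'
out = word.upper()  # -> out = 'OUTPUT'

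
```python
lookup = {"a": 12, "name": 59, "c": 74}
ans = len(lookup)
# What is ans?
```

Trace (tracking ans):
lookup = {'a': 12, 'name': 59, 'c': 74}  # -> lookup = {'a': 12, 'name': 59, 'c': 74}
ans = len(lookup)  # -> ans = 3

Answer: 3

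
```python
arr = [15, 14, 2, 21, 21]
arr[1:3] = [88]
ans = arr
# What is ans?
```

Answer: [15, 88, 21, 21]

Derivation:
Trace (tracking ans):
arr = [15, 14, 2, 21, 21]  # -> arr = [15, 14, 2, 21, 21]
arr[1:3] = [88]  # -> arr = [15, 88, 21, 21]
ans = arr  # -> ans = [15, 88, 21, 21]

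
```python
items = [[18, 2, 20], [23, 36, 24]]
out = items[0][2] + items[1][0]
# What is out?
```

Answer: 43

Derivation:
Trace (tracking out):
items = [[18, 2, 20], [23, 36, 24]]  # -> items = [[18, 2, 20], [23, 36, 24]]
out = items[0][2] + items[1][0]  # -> out = 43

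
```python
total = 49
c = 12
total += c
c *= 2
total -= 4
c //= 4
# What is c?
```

Answer: 6

Derivation:
Trace (tracking c):
total = 49  # -> total = 49
c = 12  # -> c = 12
total += c  # -> total = 61
c *= 2  # -> c = 24
total -= 4  # -> total = 57
c //= 4  # -> c = 6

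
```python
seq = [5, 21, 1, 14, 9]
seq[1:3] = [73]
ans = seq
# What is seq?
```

Trace (tracking seq):
seq = [5, 21, 1, 14, 9]  # -> seq = [5, 21, 1, 14, 9]
seq[1:3] = [73]  # -> seq = [5, 73, 14, 9]
ans = seq  # -> ans = [5, 73, 14, 9]

Answer: [5, 73, 14, 9]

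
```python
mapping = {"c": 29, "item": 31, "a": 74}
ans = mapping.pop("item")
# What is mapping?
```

Trace (tracking mapping):
mapping = {'c': 29, 'item': 31, 'a': 74}  # -> mapping = {'c': 29, 'item': 31, 'a': 74}
ans = mapping.pop('item')  # -> ans = 31

Answer: {'c': 29, 'a': 74}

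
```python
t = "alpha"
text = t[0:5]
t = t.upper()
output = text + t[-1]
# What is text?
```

Trace (tracking text):
t = 'alpha'  # -> t = 'alpha'
text = t[0:5]  # -> text = 'alpha'
t = t.upper()  # -> t = 'ALPHA'
output = text + t[-1]  # -> output = 'alphaA'

Answer: 'alpha'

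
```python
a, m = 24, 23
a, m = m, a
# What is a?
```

Trace (tracking a):
a, m = (24, 23)  # -> a = 24, m = 23
a, m = (m, a)  # -> a = 23, m = 24

Answer: 23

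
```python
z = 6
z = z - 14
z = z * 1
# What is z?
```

Trace (tracking z):
z = 6  # -> z = 6
z = z - 14  # -> z = -8
z = z * 1  # -> z = -8

Answer: -8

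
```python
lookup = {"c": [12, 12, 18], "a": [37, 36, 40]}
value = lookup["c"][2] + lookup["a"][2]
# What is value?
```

Answer: 58

Derivation:
Trace (tracking value):
lookup = {'c': [12, 12, 18], 'a': [37, 36, 40]}  # -> lookup = {'c': [12, 12, 18], 'a': [37, 36, 40]}
value = lookup['c'][2] + lookup['a'][2]  # -> value = 58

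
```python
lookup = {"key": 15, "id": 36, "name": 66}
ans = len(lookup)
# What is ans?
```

Answer: 3

Derivation:
Trace (tracking ans):
lookup = {'key': 15, 'id': 36, 'name': 66}  # -> lookup = {'key': 15, 'id': 36, 'name': 66}
ans = len(lookup)  # -> ans = 3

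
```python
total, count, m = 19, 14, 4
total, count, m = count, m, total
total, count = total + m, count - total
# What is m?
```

Answer: 19

Derivation:
Trace (tracking m):
total, count, m = (19, 14, 4)  # -> total = 19, count = 14, m = 4
total, count, m = (count, m, total)  # -> total = 14, count = 4, m = 19
total, count = (total + m, count - total)  # -> total = 33, count = -10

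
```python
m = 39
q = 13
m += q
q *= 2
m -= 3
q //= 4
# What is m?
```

Answer: 49

Derivation:
Trace (tracking m):
m = 39  # -> m = 39
q = 13  # -> q = 13
m += q  # -> m = 52
q *= 2  # -> q = 26
m -= 3  # -> m = 49
q //= 4  # -> q = 6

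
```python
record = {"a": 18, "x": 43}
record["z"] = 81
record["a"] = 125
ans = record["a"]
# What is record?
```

Trace (tracking record):
record = {'a': 18, 'x': 43}  # -> record = {'a': 18, 'x': 43}
record['z'] = 81  # -> record = {'a': 18, 'x': 43, 'z': 81}
record['a'] = 125  # -> record = {'a': 125, 'x': 43, 'z': 81}
ans = record['a']  # -> ans = 125

Answer: {'a': 125, 'x': 43, 'z': 81}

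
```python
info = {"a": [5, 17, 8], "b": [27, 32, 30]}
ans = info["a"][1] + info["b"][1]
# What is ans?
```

Trace (tracking ans):
info = {'a': [5, 17, 8], 'b': [27, 32, 30]}  # -> info = {'a': [5, 17, 8], 'b': [27, 32, 30]}
ans = info['a'][1] + info['b'][1]  # -> ans = 49

Answer: 49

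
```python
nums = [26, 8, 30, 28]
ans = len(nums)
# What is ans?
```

Trace (tracking ans):
nums = [26, 8, 30, 28]  # -> nums = [26, 8, 30, 28]
ans = len(nums)  # -> ans = 4

Answer: 4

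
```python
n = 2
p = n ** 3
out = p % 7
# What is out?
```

Trace (tracking out):
n = 2  # -> n = 2
p = n ** 3  # -> p = 8
out = p % 7  # -> out = 1

Answer: 1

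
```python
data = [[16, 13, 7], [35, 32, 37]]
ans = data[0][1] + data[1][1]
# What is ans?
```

Answer: 45

Derivation:
Trace (tracking ans):
data = [[16, 13, 7], [35, 32, 37]]  # -> data = [[16, 13, 7], [35, 32, 37]]
ans = data[0][1] + data[1][1]  # -> ans = 45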